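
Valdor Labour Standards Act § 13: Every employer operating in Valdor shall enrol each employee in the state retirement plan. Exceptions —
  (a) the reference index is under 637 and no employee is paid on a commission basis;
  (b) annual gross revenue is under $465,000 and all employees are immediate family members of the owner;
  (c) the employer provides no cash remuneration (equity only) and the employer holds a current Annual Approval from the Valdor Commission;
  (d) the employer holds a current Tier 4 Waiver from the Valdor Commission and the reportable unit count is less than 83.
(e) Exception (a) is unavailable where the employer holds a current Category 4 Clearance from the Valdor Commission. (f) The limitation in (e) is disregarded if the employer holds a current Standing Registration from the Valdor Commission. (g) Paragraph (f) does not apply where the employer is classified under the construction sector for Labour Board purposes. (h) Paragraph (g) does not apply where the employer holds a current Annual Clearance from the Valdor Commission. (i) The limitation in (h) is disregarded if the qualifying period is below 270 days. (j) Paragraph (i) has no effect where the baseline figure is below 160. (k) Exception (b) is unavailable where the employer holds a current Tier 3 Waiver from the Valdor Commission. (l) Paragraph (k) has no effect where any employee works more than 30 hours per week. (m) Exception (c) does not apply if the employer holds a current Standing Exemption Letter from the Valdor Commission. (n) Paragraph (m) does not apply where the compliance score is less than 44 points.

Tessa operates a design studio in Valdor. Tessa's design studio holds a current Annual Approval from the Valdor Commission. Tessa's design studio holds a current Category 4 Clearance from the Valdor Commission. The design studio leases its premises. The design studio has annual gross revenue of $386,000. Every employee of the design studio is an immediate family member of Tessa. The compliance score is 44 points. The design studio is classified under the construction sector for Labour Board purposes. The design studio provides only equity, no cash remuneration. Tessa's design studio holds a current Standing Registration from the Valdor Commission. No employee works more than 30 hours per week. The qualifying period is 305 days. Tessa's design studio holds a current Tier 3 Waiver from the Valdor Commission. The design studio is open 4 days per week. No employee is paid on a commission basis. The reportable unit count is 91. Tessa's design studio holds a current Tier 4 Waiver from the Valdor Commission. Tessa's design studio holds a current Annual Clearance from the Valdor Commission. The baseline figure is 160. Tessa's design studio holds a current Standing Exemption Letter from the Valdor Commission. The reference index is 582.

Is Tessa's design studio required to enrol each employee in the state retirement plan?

No — exception (a) applies; Tessa's design studio is not required to enrol each employee in the state retirement plan.

Exception (a) is satisfied on its face — the reference index is 582, under the 637 limit; no employee is paid on commission. Applying paragraphs (e)–(j): (e) would limit (a) — a current Category 4 Clearance is held — but (f) sets (e) aside: (f) operates against (e): a current Standing Registration is held. (g) is triggered (the design studio is classified under the construction sector), but is set aside by (h): (h) operates — a current Annual Clearance is held. (i) does not operate here (the qualifying period is 305 days, not below 270 days), so (h) stands. Exception (a) stands.
Exception (b)'s conditions are all satisfied: annual gross revenue is $386,000, under the $465,000 limit; every employee is an immediate family member. But: (k) operates against (b): a current Tier 3 Waiver is held. (l), which would lift (k), is not triggered — no employee exceeds 30 hours/week. Exception (b) does not apply.
Exception (c) is satisfied on its face — remuneration is equity-only; a current Annual Approval is held. Turning to paragraphs (m)–(n): (m) operates against (c): a current Standing Exemption Letter is held. (n), which would lift (m), is not triggered — the compliance score is 44 points, not less than 44 points. (c) is therefore removed.
Exception (d) does not apply: the reportable unit count is 91, not less than 83.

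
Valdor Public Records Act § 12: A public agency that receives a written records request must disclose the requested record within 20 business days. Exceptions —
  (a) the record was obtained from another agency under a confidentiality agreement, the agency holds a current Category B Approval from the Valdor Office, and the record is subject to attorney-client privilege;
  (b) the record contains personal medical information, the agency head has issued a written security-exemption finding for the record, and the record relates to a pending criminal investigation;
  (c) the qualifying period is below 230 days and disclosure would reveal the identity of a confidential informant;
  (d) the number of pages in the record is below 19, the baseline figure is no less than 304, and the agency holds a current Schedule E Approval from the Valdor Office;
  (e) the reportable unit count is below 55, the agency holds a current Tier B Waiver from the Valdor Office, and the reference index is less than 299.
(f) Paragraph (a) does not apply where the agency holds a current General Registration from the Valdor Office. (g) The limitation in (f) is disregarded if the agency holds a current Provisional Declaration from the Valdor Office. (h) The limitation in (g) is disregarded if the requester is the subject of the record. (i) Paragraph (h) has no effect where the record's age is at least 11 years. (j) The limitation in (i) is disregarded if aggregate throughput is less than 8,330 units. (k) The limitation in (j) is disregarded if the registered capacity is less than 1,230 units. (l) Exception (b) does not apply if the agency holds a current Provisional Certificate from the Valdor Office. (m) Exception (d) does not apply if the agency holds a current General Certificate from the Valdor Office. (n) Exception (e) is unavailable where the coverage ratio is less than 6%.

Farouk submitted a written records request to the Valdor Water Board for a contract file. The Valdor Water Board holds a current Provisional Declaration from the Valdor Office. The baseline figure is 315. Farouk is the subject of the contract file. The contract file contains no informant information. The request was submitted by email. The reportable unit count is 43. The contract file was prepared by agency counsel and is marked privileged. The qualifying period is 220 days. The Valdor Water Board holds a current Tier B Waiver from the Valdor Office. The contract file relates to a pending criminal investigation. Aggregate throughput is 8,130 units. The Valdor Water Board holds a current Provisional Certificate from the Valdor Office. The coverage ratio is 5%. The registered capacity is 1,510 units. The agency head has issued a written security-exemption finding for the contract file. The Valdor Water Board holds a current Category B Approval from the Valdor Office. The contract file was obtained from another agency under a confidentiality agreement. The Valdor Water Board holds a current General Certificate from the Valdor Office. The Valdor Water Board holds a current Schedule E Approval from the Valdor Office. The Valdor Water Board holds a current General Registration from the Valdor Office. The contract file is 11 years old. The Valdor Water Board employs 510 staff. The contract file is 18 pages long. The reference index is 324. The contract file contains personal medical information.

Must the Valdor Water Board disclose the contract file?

Exception (a): the contract file was obtained under a confidentiality agreement; a current Category B Approval is held; the contract file is privileged — every condition holds. But applying paragraphs (f)–(k): (f) applies — a current General Registration is held. (g) would limit (f) — a current Provisional Declaration is held — but (h) sets (g) aside: (h) is engaged — Farouk is the subject of the contract file. (i) would limit (h) — the record's age is 11 years, meeting the 11 years threshold — but (j) sets (i) aside: (j) operates — aggregate throughput is 8,130 units, less than the 8,330 units limit. (k), which would lift (j), is not triggered — the registered capacity is 1,510 units, not less than 1,230 units. So (a) is unavailable.
Exception (b)'s conditions are all satisfied: the contract file contains personal medical information; a written security-exemption finding has been issued; the contract file relates to a pending investigation. But: (l) operates — a current Provisional Certificate is held. So (b) is unavailable.
Exception (c) does not apply: the contract file contains no informant information.
Exception (d): the number of pages in the record is 18, below the 19 limit; the baseline figure is 315, meeting the 304 threshold; a current Schedule E Approval is held — every condition holds. Turning to paragraph (m): (m) operates against (d): a current General Certificate is held. (d) is therefore removed.
Exception (e) fails — the reference index is 324, not less than 299.
No exception applies. The general rule governs.

Yes — the Valdor Water Board must disclose the contract file.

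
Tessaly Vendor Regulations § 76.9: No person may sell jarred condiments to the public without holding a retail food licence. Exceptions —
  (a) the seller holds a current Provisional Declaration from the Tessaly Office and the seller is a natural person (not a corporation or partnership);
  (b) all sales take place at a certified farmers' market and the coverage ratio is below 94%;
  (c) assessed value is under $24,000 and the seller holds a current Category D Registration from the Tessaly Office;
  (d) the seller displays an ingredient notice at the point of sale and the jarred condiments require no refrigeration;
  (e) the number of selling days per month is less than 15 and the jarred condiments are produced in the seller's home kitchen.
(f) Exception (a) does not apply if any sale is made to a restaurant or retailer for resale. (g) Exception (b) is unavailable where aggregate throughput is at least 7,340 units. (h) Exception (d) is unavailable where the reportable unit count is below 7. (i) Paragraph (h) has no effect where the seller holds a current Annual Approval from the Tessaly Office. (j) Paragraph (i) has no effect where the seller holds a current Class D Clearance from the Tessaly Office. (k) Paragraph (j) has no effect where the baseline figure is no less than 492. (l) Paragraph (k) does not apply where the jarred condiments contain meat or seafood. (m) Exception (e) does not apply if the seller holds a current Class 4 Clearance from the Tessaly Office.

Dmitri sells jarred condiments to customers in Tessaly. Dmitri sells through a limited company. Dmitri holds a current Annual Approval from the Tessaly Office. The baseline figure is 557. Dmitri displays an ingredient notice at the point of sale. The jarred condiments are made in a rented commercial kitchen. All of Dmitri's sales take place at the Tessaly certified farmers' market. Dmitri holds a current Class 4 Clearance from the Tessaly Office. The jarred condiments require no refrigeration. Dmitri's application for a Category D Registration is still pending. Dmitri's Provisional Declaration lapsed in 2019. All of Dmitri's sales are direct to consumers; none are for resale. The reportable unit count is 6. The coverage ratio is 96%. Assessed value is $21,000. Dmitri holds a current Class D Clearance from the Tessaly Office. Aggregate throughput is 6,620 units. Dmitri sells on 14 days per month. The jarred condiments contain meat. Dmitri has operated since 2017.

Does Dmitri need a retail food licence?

Yes — Dmitri must hold a retail food licence.

Exception (a) requires that the seller holds a current Provisional Declaration from the Tessaly Office; but there is no Provisional Declaration in force, so (a) is unavailable.
Exception (b) fails — the coverage ratio is 96%, not below 94%.
Exception (c) does not apply: there is no Category D Registration in force.
All of (d)'s requirements are met (an ingredient notice is displayed; the jarred condiments are shelf-stable). Turning to paragraphs (h)–(l): (h) operates — the reportable unit count is 6, below the 7 limit. (i) would limit (h) — a current Annual Approval is held — but (j) sets (i) aside: (j) operates against (i): a current Class D Clearance is held. (k) would limit (j) — the baseline figure is 557, meeting the 492 threshold — but (l) sets (k) aside: (l) is engaged — the jarred condiments contain meat. Exception (d) does not apply.
Exception (e) fails — the jarred condiments are made in a commercial kitchen, not a home kitchen.
No exception is made out. Dmitri falls within the general rule.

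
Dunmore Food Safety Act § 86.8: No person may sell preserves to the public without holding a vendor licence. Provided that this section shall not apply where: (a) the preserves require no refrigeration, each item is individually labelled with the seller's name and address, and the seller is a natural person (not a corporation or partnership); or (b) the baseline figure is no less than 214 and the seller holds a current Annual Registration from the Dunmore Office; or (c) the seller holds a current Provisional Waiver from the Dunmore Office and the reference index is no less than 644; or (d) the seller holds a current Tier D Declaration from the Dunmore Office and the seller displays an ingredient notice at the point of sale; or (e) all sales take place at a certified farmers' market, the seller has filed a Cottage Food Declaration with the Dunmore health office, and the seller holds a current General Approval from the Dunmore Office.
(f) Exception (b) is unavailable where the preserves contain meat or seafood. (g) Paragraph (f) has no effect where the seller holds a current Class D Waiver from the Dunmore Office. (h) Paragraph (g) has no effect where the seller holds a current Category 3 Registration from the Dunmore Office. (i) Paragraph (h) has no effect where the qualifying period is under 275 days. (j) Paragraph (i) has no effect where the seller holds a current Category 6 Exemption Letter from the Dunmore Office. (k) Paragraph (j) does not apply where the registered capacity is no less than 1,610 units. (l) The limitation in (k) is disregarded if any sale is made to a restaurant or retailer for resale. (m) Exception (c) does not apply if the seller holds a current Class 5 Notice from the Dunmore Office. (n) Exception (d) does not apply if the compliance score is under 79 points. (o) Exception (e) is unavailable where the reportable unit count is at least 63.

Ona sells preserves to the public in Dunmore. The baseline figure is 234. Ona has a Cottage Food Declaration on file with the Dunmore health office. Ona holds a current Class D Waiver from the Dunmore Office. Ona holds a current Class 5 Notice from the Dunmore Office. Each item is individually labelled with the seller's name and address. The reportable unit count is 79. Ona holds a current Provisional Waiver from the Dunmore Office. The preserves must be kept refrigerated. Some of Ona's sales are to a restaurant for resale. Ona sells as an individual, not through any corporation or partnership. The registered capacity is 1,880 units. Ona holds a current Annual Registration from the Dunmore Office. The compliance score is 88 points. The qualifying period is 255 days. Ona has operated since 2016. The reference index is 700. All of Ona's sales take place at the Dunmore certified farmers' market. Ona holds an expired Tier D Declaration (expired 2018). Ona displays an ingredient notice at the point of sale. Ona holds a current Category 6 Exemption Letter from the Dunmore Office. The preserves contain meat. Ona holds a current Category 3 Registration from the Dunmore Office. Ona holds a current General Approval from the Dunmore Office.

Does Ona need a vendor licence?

Exception (a) does not apply: the preserves require refrigeration.
All of (b)'s requirements are met (the baseline figure is 234, meeting the 214 threshold; a current Annual Registration is held). But: (f) operates against (b): the preserves contain meat. (g) operates (a current Class D Waiver is held), but is overridden by (h): (h) applies — a current Category 3 Registration is held. (i) would limit (h) — the qualifying period is 255 days, under the 275 days limit — but (j) sets (i) aside: (j) operates against (i): a current Category 6 Exemption Letter is held. (k) would limit (j) — the registered capacity is 1,880 units, meeting the 1,610 units threshold — but (l) sets (k) aside: (l) operates — some sales are to a restaurant for resale. Exception (b) does not apply.
Exception (c)'s conditions are all satisfied: a current Provisional Waiver is held; the reference index is 700, meeting the 644 threshold. However, paragraph (m) must be considered: (m) operates against (c): a current Class 5 Notice is held. So (c) is unavailable.
Exception (d) does not apply: no current Tier D Declaration is held.
Exception (e) is satisfied on its face — all sales are at a certified farmers' market; a Cottage Food Declaration is on file; a current General Approval is held. Turning to paragraph (o): (o) operates against (e): the reportable unit count is 79, meeting the 63 threshold. Exception (e) does not apply.
Every exception is unavailable, so the rule governs.

Yes — Ona must hold a vendor licence.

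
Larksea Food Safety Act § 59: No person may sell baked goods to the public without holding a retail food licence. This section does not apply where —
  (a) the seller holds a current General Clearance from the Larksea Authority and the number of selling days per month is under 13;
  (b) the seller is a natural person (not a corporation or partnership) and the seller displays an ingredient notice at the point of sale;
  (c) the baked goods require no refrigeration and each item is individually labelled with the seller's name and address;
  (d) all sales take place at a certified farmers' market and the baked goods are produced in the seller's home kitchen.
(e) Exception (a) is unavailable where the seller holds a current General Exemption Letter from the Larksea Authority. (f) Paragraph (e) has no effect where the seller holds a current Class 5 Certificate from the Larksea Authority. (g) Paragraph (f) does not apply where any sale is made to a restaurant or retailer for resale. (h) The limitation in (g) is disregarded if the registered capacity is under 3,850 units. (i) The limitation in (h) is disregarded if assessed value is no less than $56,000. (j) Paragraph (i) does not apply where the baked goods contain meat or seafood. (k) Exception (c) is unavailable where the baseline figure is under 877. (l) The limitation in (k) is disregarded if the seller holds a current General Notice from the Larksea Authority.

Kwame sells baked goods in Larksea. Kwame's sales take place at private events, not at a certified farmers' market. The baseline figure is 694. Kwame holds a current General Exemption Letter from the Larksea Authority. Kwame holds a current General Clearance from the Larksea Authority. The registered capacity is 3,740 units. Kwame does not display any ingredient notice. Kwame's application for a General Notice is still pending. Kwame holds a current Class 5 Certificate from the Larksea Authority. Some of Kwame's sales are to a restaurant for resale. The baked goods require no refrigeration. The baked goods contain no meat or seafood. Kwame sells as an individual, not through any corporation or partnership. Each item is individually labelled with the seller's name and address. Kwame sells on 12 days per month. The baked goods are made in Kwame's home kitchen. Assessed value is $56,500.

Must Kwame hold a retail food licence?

Yes — Kwame must hold a retail food licence.

Exception (a)'s conditions are all satisfied: a current General Clearance is held; the number of selling days per month is 12, under the 13 limit. But: (e) operates against (a): a current General Exemption Letter is held. (f) applies (a current Class 5 Certificate is held), but yields to (g): (g) operates against (f): some sales are to a restaurant for resale. (h) would limit (g) — the registered capacity is 3,740 units, under the 3,850 units limit — but (i) sets (h) aside: (i) operates against (h): assessed value is $56,500, meeting the $56,000 threshold. (j), which would lift (i), is not engaged — the baked goods contain no meat or seafood. Exception (a) does not apply.
Exception (b) requires that the seller displays an ingredient notice at the point of sale; but no ingredient notice is displayed, so (b) is unavailable.
All of (c)'s requirements are met (the baked goods are shelf-stable; items are individually labelled). But: (k) is triggered — the baseline figure is 694, under the 877 limit. (l) is not triggered (there is no General Notice in force), so (k) stands. So (c) is unavailable.
Exception (d) requires that all sales take place at a certified farmers' market; but sales are at private events, not a certified farmers' market, so (d) is unavailable.
None of the exceptions is available; § 59 applies in full.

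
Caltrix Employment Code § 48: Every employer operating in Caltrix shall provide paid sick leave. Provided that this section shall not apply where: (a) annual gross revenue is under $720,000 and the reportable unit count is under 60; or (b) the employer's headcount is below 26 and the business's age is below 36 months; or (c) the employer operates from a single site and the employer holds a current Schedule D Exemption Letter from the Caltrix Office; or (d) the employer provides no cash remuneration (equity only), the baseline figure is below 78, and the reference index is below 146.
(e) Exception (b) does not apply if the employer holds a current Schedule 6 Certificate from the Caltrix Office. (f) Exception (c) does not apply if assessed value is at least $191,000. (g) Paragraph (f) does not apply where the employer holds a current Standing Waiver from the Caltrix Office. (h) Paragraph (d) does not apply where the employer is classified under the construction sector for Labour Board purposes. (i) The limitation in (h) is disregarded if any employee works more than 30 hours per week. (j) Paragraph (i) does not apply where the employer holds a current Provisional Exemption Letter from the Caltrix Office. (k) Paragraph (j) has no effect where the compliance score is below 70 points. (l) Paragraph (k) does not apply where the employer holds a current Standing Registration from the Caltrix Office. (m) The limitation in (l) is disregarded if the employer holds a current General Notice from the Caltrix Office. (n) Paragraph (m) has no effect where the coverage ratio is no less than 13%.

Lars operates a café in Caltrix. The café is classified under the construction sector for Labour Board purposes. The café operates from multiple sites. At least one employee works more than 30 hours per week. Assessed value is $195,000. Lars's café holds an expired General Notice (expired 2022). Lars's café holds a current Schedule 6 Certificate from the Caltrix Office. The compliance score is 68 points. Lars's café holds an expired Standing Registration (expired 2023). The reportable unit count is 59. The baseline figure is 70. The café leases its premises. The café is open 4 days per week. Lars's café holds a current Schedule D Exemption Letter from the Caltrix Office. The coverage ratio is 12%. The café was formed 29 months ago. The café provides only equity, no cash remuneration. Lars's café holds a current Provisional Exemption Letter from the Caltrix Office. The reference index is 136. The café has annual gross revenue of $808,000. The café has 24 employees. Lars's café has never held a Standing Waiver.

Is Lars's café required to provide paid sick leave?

Exception (a) does not apply: annual gross revenue is $808,000, not under $720,000.
Exception (b) is satisfied on its face — the employer's headcount is 24, below the 26 limit; the business's age is 29 months, below the 36 months limit. However, paragraph (e) must be considered: (e) operates against (b): a current Schedule 6 Certificate is held. Exception (b) does not apply.
Exception (c) requires that the employer operates from a single site; but the employer operates from multiple sites, so (c) is unavailable.
All of (d)'s requirements are met (remuneration is equity-only; the baseline figure is 70, below the 78 limit; the reference index is 136, below the 146 limit). As to paragraphs (h)–(n): (h) is triggered (the café is classified under the construction sector), but is set aside by (i): (i) operates against (h): at least one employee exceeds 30 hours/week. (j) would limit (i) — a current Provisional Exemption Letter is held — but (k) sets (j) aside: (k) operates against (j): the compliance score is 68 points, below the 70 points limit. (l) is inapplicable (there is no Standing Registration in force), so (k) stands. So (d) applies.

No — exception (d) applies; Lars's café is not required to provide paid sick leave.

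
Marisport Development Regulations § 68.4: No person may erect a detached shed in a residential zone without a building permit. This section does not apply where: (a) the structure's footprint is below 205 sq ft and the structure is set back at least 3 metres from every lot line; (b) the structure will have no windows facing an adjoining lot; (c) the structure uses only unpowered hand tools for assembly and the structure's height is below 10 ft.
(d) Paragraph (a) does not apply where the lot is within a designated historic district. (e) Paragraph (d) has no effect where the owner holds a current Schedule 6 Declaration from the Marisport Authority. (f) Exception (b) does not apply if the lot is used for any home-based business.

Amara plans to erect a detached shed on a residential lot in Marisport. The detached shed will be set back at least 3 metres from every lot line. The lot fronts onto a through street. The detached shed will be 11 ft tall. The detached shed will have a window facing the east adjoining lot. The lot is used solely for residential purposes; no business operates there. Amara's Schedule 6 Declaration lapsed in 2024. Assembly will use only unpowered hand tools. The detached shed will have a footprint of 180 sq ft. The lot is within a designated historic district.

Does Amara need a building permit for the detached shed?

Yes — Amara must obtain a building permit.

Exception (a)'s conditions are all satisfied: the structure's footprint is 180 sq ft, below the 205 sq ft limit; the setback is at least 3 m on every side. However, paragraphs (d)–(e) must be considered: (d) is triggered — the lot is in a historic district. (e) is not triggered (there is no Schedule 6 Declaration in force), so (d) stands. (a) is therefore removed.
Exception (b) does not apply: a window faces an adjoining lot.
Exception (c) does not apply: the structure's height is 11 ft, not below 10 ft.
No exception displaces § 68.4.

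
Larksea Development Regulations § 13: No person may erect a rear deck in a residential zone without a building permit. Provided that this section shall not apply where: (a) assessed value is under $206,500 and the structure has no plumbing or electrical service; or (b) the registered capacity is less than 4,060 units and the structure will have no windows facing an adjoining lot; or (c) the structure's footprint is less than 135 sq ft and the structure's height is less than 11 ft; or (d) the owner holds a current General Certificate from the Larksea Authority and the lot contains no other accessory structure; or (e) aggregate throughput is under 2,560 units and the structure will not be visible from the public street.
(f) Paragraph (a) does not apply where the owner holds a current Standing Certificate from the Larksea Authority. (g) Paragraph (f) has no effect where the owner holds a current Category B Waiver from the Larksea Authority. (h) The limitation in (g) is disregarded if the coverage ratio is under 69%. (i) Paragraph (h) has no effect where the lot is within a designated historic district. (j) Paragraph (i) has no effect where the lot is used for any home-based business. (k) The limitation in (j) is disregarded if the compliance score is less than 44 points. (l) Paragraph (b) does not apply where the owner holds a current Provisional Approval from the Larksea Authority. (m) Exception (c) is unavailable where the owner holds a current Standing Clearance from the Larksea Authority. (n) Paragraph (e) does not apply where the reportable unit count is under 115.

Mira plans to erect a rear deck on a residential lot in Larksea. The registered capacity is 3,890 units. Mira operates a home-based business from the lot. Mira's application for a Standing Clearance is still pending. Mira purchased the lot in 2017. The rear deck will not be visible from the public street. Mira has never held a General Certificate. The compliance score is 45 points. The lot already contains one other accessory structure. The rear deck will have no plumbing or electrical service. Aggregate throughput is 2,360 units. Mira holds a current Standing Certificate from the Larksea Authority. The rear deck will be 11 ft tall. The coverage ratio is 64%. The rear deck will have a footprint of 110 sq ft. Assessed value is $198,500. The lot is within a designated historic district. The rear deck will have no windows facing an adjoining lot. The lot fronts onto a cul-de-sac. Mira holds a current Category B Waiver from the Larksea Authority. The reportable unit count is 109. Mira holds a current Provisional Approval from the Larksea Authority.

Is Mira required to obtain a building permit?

Yes — Mira must obtain a building permit.

Exception (a): assessed value is $198,500, under the $206,500 limit; there is no plumbing or electrical service — every condition holds. But applying paragraphs (f)–(k): (f) is triggered — a current Standing Certificate is held. (g) applies (a current Category B Waiver is held), but is itself disapplied by (h): (h) operates against (g): the coverage ratio is 64%, under the 69% limit. (i) is engaged (the lot is in a historic district), but yields to (j): (j) operates against (i): a home-based business operates on the lot. (k), which would lift (j), is not engaged — the compliance score is 45 points, not less than 44 points. So (a) is unavailable.
Exception (b) is satisfied on its face — the registered capacity is 3,890 units, less than the 4,060 units limit; no windows face an adjoining lot. However, paragraph (l) must be considered: (l) is engaged — a current Provisional Approval is held. Exception (b) does not apply.
Exception (c) does not apply: the structure's height is 11 ft, not less than 11 ft.
Exception (d) does not apply: the General Certificate is not current.
Exception (e)'s conditions are all satisfied: aggregate throughput is 2,360 units, under the 2,560 units limit; the structure will not be visible from the street. However, paragraph (n) must be considered: (n) is engaged — the reportable unit count is 109, under the 115 limit. (e) is therefore removed.
No exception applies. The general rule governs.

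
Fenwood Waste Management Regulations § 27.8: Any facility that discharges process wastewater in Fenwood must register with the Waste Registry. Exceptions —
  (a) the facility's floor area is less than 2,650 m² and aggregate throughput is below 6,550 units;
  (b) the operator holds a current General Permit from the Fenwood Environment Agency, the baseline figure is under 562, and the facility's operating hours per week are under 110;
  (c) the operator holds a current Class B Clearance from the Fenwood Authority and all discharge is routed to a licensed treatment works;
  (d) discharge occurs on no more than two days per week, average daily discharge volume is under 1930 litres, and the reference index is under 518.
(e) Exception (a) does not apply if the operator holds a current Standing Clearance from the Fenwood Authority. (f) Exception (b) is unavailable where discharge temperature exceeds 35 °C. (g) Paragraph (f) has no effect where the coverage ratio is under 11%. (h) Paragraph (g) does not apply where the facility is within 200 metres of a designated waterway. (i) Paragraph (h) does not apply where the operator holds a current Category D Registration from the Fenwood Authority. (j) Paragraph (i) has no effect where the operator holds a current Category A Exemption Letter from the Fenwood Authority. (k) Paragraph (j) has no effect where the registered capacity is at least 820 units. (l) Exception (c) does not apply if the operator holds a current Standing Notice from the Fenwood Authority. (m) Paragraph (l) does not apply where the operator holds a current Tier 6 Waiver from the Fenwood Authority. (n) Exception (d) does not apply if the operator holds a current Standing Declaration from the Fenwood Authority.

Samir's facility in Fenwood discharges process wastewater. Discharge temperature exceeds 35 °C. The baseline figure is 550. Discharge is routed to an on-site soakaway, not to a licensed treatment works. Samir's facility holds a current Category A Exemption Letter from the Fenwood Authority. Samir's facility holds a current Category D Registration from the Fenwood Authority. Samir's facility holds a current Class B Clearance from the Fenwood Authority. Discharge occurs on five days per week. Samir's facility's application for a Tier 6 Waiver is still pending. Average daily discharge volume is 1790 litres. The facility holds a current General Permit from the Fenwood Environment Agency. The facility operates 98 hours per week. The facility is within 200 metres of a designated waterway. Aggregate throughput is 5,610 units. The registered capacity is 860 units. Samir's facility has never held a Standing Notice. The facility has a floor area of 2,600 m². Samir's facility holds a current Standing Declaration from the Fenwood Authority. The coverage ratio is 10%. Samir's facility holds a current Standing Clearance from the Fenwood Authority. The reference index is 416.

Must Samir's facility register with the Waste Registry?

Exception (a): the facility's floor area is 2,600 m², less than the 2,650 m² limit; aggregate throughput is 5,610 units, below the 6,550 units limit — every condition holds. However, paragraph (e) must be considered: (e) operates against (a): a current Standing Clearance is held. (a) is therefore removed.
Exception (b)'s conditions are all satisfied: a current General Permit is held; the baseline figure is 550, under the 562 limit; the facility's operating hours per week are 98, under the 110 limit. As to paragraphs (f)–(k): (f) would limit (b) — discharge temperature exceeds 35 °C — but (g) sets (f) aside: (g) is triggered — the coverage ratio is 10%, under the 11% limit. (h) operates (the facility is within 200 m of a designated waterway), but is overridden by (i): (i) is triggered — a current Category D Registration is held. (j) is engaged (a current Category A Exemption Letter is held), but yields to (k): (k) operates — the registered capacity is 860 units, meeting the 820 units threshold. Exception (b) stands.
Exception (c) requires that all discharge is routed to a licensed treatment works; but discharge is not routed to a licensed treatment works, so (c) is unavailable.
Exception (d) fails — discharge occurs on five days per week.

No — exception (b) applies; Samir's facility is not required to register with the Waste Registry.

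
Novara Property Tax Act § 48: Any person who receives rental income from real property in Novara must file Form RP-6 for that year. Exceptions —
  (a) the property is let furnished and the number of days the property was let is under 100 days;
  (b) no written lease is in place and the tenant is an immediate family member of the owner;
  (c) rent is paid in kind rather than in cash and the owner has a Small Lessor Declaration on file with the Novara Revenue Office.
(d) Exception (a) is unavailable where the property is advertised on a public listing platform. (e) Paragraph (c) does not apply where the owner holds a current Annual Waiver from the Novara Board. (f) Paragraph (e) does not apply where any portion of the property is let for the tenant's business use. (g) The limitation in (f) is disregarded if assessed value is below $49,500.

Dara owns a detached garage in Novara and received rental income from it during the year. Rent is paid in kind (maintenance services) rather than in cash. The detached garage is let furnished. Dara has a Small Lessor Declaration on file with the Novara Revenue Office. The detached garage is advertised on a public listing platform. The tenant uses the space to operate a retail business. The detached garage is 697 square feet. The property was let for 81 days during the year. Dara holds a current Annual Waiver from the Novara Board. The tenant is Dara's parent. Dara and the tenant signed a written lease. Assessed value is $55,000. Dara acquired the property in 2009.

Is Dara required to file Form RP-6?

All of (a)'s requirements are met (the property is let furnished; the number of days the property was let is 81 days, under the 100 days limit). However, paragraph (d) must be considered: (d) operates against (a): the property is publicly advertised. Exception (a) does not apply.
Exception (b) fails — a written lease is in place.
Exception (c): rent is paid in kind; a Small Lessor Declaration is on file — every condition holds. Under paragraphs (e)–(g): (e) is engaged (a current Annual Waiver is held), but is itself disapplied by (f): (f) is engaged — the space is let for business use. (g), which would lift (f), is not triggered — assessed value is $55,000, not below $49,500. Exception (c) stands.

No — exception (c) applies; Dara is not required to file Form RP-6.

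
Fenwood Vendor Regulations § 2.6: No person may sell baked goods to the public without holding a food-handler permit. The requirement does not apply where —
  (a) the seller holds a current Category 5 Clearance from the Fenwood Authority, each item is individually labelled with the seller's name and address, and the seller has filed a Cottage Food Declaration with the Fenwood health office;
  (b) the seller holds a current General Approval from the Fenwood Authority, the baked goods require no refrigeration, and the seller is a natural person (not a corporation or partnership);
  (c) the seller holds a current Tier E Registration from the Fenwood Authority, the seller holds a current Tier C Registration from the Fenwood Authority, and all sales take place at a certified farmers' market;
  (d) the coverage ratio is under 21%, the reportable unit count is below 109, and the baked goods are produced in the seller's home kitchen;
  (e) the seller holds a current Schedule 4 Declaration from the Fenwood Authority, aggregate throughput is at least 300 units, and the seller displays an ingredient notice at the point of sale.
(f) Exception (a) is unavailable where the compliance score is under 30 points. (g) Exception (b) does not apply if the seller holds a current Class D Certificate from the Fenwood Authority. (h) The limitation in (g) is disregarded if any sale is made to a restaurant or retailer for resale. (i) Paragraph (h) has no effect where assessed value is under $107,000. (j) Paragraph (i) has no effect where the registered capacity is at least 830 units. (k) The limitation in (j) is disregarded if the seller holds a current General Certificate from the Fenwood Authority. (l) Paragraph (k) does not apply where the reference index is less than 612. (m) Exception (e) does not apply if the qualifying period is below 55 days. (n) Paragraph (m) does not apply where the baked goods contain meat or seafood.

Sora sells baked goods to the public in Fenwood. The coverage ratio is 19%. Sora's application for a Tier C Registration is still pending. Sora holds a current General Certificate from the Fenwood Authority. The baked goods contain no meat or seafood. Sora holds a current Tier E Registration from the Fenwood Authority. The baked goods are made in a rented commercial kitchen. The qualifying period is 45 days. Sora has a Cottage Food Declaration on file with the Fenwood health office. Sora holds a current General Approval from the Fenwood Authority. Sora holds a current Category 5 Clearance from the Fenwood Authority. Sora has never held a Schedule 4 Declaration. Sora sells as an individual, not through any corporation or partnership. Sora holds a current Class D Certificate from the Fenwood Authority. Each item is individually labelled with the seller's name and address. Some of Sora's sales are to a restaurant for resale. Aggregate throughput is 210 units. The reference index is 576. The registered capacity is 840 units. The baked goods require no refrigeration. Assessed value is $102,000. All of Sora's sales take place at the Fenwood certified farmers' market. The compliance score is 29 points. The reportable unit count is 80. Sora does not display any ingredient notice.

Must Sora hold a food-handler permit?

Exception (a)'s conditions are all satisfied: a current Category 5 Clearance is held; items are individually labelled; a Cottage Food Declaration is on file. But applying paragraph (f): (f) applies — the compliance score is 29 points, under the 30 points limit. (a) is therefore removed.
Exception (b) is satisfied on its face — a current General Approval is held; the baked goods are shelf-stable; the seller is a natural person. Applying paragraphs (g)–(l): (g) would limit (b) — a current Class D Certificate is held — but (h) sets (g) aside: (h) applies — some sales are to a restaurant for resale. (i) applies (assessed value is $102,000, under the $107,000 limit), but is overridden by (j): (j) operates against (i): the registered capacity is 840 units, meeting the 830 units threshold. (k) would limit (j) — a current General Certificate is held — but (l) sets (k) aside: (l) is triggered — the reference index is 576, less than the 612 limit. (b) remains available.
Exception (c) fails — the Tier C Registration is not current.
Exception (d) does not apply: the baked goods are made in a commercial kitchen, not a home kitchen.
Exception (e) fails — the Schedule 4 Declaration is not current.

No — exception (b) applies; Sora is not required to hold a food-handler permit.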